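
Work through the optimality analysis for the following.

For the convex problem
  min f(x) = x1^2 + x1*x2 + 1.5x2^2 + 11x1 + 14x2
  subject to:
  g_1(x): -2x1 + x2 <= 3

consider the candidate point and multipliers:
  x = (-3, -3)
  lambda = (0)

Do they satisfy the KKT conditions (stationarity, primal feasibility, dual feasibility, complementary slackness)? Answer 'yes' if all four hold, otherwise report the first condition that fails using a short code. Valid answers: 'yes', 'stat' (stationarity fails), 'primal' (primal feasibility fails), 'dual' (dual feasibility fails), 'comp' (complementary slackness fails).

Gradient of f: grad f(x) = Q x + c = (2, 2)
Constraint values g_i(x) = a_i^T x - b_i:
  g_1((-3, -3)) = 0
Stationarity residual: grad f(x) + sum_i lambda_i a_i = (2, 2)
  -> stationarity FAILS
Primal feasibility (all g_i <= 0): OK
Dual feasibility (all lambda_i >= 0): OK
Complementary slackness (lambda_i * g_i(x) = 0 for all i): OK

Verdict: the first failing condition is stationarity -> stat.

stat


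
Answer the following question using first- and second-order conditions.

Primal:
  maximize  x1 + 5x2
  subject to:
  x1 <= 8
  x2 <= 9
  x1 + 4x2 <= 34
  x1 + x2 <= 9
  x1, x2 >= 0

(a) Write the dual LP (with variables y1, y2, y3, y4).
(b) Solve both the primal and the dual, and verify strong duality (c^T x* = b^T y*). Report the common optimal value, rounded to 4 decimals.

The standard primal-dual pair for 'max c^T x s.t. A x <= b, x >= 0' is:
  Dual:  min b^T y  s.t.  A^T y >= c,  y >= 0.

So the dual LP is:
  minimize  8y1 + 9y2 + 34y3 + 9y4
  subject to:
    y1 + y3 + y4 >= 1
    y2 + 4y3 + y4 >= 5
    y1, y2, y3, y4 >= 0

Solving the primal: x* = (0, 8.5).
  primal value c^T x* = 42.5.
Solving the dual: y* = (0, 0, 1.25, 0).
  dual value b^T y* = 42.5.
Strong duality: c^T x* = b^T y*. Confirmed.

42.5


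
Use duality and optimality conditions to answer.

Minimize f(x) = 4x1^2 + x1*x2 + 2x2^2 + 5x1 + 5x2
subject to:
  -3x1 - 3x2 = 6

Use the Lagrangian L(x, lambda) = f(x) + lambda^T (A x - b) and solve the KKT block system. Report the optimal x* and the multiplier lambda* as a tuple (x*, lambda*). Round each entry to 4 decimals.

Form the Lagrangian:
  L(x, lambda) = (1/2) x^T Q x + c^T x + lambda^T (A x - b)
Stationarity (grad_x L = 0): Q x + c + A^T lambda = 0.
Primal feasibility: A x = b.

This gives the KKT block system:
  [ Q   A^T ] [ x     ]   [-c ]
  [ A    0  ] [ lambda ] = [ b ]

Solving the linear system:
  x*      = (-0.6, -1.4)
  lambda* = (-0.4)
  f(x*)   = -3.8

x* = (-0.6, -1.4), lambda* = (-0.4)


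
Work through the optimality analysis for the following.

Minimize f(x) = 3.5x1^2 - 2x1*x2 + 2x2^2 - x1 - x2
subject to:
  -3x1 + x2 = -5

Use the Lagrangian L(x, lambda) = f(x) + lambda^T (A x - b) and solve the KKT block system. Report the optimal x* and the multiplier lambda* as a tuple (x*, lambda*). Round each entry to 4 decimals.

Form the Lagrangian:
  L(x, lambda) = (1/2) x^T Q x + c^T x + lambda^T (A x - b)
Stationarity (grad_x L = 0): Q x + c + A^T lambda = 0.
Primal feasibility: A x = b.

This gives the KKT block system:
  [ Q   A^T ] [ x     ]   [-c ]
  [ A    0  ] [ lambda ] = [ b ]

Solving the linear system:
  x*      = (1.7419, 0.2258)
  lambda* = (3.5806)
  f(x*)   = 7.9677

x* = (1.7419, 0.2258), lambda* = (3.5806)


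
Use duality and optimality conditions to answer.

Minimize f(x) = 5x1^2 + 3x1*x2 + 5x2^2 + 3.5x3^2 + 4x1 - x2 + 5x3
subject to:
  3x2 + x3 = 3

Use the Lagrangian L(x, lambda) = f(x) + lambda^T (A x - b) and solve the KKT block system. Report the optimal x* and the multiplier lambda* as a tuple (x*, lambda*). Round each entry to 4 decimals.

Form the Lagrangian:
  L(x, lambda) = (1/2) x^T Q x + c^T x + lambda^T (A x - b)
Stationarity (grad_x L = 0): Q x + c + A^T lambda = 0.
Primal feasibility: A x = b.

This gives the KKT block system:
  [ Q   A^T ] [ x     ]   [-c ]
  [ A    0  ] [ lambda ] = [ b ]

Solving the linear system:
  x*      = (-0.7337, 1.1123, -0.337)
  lambda* = (-2.6408)
  f(x*)   = 1.095

x* = (-0.7337, 1.1123, -0.337), lambda* = (-2.6408)


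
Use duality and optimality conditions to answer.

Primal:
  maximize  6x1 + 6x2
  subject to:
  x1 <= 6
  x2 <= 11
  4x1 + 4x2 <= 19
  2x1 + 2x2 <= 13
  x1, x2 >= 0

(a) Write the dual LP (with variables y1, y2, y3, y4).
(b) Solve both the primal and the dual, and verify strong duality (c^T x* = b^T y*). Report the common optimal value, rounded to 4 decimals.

The standard primal-dual pair for 'max c^T x s.t. A x <= b, x >= 0' is:
  Dual:  min b^T y  s.t.  A^T y >= c,  y >= 0.

So the dual LP is:
  minimize  6y1 + 11y2 + 19y3 + 13y4
  subject to:
    y1 + 4y3 + 2y4 >= 6
    y2 + 4y3 + 2y4 >= 6
    y1, y2, y3, y4 >= 0

Solving the primal: x* = (4.75, 0).
  primal value c^T x* = 28.5.
Solving the dual: y* = (0, 0, 1.5, 0).
  dual value b^T y* = 28.5.
Strong duality: c^T x* = b^T y*. Confirmed.

28.5


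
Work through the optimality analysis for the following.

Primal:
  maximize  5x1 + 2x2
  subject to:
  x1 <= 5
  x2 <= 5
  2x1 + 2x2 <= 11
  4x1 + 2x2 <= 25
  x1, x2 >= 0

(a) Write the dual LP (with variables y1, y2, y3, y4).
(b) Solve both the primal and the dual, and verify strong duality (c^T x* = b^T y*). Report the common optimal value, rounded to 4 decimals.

The standard primal-dual pair for 'max c^T x s.t. A x <= b, x >= 0' is:
  Dual:  min b^T y  s.t.  A^T y >= c,  y >= 0.

So the dual LP is:
  minimize  5y1 + 5y2 + 11y3 + 25y4
  subject to:
    y1 + 2y3 + 4y4 >= 5
    y2 + 2y3 + 2y4 >= 2
    y1, y2, y3, y4 >= 0

Solving the primal: x* = (5, 0.5).
  primal value c^T x* = 26.
Solving the dual: y* = (3, 0, 1, 0).
  dual value b^T y* = 26.
Strong duality: c^T x* = b^T y*. Confirmed.

26


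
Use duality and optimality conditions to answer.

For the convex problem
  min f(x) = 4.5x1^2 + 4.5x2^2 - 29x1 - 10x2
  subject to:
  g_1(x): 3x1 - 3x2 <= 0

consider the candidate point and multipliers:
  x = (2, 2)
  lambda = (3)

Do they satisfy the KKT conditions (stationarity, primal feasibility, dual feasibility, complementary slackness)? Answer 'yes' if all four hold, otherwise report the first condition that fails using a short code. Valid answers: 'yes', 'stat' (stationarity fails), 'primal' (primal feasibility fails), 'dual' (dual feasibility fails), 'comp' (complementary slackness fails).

Gradient of f: grad f(x) = Q x + c = (-11, 8)
Constraint values g_i(x) = a_i^T x - b_i:
  g_1((2, 2)) = 0
Stationarity residual: grad f(x) + sum_i lambda_i a_i = (-2, -1)
  -> stationarity FAILS
Primal feasibility (all g_i <= 0): OK
Dual feasibility (all lambda_i >= 0): OK
Complementary slackness (lambda_i * g_i(x) = 0 for all i): OK

Verdict: the first failing condition is stationarity -> stat.

stat


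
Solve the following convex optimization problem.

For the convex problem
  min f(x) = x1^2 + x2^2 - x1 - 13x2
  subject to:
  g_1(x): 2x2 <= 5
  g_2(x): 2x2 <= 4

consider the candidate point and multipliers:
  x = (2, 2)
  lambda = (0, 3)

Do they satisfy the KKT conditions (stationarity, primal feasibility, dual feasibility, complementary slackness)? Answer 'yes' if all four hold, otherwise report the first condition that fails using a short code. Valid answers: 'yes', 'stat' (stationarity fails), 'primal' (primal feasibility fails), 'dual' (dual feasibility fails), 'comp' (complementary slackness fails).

Gradient of f: grad f(x) = Q x + c = (3, -9)
Constraint values g_i(x) = a_i^T x - b_i:
  g_1((2, 2)) = -1
  g_2((2, 2)) = 0
Stationarity residual: grad f(x) + sum_i lambda_i a_i = (3, -3)
  -> stationarity FAILS
Primal feasibility (all g_i <= 0): OK
Dual feasibility (all lambda_i >= 0): OK
Complementary slackness (lambda_i * g_i(x) = 0 for all i): OK

Verdict: the first failing condition is stationarity -> stat.

stat


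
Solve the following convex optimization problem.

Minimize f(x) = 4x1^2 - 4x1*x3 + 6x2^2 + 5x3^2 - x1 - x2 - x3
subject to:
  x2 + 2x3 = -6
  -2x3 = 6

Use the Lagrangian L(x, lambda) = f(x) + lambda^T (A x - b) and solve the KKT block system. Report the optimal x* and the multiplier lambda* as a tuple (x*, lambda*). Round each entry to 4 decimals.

Form the Lagrangian:
  L(x, lambda) = (1/2) x^T Q x + c^T x + lambda^T (A x - b)
Stationarity (grad_x L = 0): Q x + c + A^T lambda = 0.
Primal feasibility: A x = b.

This gives the KKT block system:
  [ Q   A^T ] [ x     ]   [-c ]
  [ A    0  ] [ lambda ] = [ b ]

Solving the linear system:
  x*      = (-1.375, 0, -3)
  lambda* = (1, -11.75)
  f(x*)   = 40.4375

x* = (-1.375, 0, -3), lambda* = (1, -11.75)


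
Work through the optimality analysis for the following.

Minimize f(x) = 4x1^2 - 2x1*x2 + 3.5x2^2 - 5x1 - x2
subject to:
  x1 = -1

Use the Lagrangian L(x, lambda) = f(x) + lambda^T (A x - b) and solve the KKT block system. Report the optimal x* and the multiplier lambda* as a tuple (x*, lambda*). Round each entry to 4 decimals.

Form the Lagrangian:
  L(x, lambda) = (1/2) x^T Q x + c^T x + lambda^T (A x - b)
Stationarity (grad_x L = 0): Q x + c + A^T lambda = 0.
Primal feasibility: A x = b.

This gives the KKT block system:
  [ Q   A^T ] [ x     ]   [-c ]
  [ A    0  ] [ lambda ] = [ b ]

Solving the linear system:
  x*      = (-1, -0.1429)
  lambda* = (12.7143)
  f(x*)   = 8.9286

x* = (-1, -0.1429), lambda* = (12.7143)


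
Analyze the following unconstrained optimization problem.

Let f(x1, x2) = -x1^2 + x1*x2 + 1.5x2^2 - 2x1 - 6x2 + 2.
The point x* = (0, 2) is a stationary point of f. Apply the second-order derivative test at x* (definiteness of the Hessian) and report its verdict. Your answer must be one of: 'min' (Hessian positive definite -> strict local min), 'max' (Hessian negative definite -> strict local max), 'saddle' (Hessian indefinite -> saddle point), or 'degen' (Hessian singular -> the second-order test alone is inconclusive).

Compute the Hessian H = grad^2 f:
  H = [[-2, 1], [1, 3]]
Verify stationarity: grad f(x*) = H x* + g = (0, 0).
Eigenvalues of H: -2.1926, 3.1926.
Eigenvalues have mixed signs, so H is indefinite -> x* is a saddle point.

saddle


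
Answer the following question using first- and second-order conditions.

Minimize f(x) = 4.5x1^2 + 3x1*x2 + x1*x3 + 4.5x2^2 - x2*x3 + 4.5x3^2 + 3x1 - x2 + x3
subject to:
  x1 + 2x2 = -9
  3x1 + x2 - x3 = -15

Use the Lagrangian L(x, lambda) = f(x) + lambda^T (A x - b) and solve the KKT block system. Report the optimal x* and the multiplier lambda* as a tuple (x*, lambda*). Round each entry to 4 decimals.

Form the Lagrangian:
  L(x, lambda) = (1/2) x^T Q x + c^T x + lambda^T (A x - b)
Stationarity (grad_x L = 0): Q x + c + A^T lambda = 0.
Primal feasibility: A x = b.

This gives the KKT block system:
  [ Q   A^T ] [ x     ]   [-c ]
  [ A    0  ] [ lambda ] = [ b ]

Solving the linear system:
  x*      = (-3.8333, -2.5833, 0.9167)
  lambda* = (14.3333, 8)
  f(x*)   = 120.5

x* = (-3.8333, -2.5833, 0.9167), lambda* = (14.3333, 8)


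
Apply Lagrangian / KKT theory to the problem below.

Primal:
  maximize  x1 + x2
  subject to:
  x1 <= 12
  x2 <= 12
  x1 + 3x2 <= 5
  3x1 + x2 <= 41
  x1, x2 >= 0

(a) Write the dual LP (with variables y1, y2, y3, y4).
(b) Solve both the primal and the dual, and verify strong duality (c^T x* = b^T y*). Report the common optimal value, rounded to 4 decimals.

The standard primal-dual pair for 'max c^T x s.t. A x <= b, x >= 0' is:
  Dual:  min b^T y  s.t.  A^T y >= c,  y >= 0.

So the dual LP is:
  minimize  12y1 + 12y2 + 5y3 + 41y4
  subject to:
    y1 + y3 + 3y4 >= 1
    y2 + 3y3 + y4 >= 1
    y1, y2, y3, y4 >= 0

Solving the primal: x* = (5, 0).
  primal value c^T x* = 5.
Solving the dual: y* = (0, 0, 1, 0).
  dual value b^T y* = 5.
Strong duality: c^T x* = b^T y*. Confirmed.

5


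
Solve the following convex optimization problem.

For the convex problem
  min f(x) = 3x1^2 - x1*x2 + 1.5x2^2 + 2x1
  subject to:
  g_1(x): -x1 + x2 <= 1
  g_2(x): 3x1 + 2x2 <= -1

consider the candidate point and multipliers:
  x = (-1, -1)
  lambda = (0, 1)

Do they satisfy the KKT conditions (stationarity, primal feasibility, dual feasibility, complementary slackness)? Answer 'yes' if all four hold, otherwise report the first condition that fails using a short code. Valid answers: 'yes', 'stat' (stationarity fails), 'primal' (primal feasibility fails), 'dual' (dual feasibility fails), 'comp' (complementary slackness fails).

Gradient of f: grad f(x) = Q x + c = (-3, -2)
Constraint values g_i(x) = a_i^T x - b_i:
  g_1((-1, -1)) = -1
  g_2((-1, -1)) = -4
Stationarity residual: grad f(x) + sum_i lambda_i a_i = (0, 0)
  -> stationarity OK
Primal feasibility (all g_i <= 0): OK
Dual feasibility (all lambda_i >= 0): OK
Complementary slackness (lambda_i * g_i(x) = 0 for all i): FAILS

Verdict: the first failing condition is complementary_slackness -> comp.

comp


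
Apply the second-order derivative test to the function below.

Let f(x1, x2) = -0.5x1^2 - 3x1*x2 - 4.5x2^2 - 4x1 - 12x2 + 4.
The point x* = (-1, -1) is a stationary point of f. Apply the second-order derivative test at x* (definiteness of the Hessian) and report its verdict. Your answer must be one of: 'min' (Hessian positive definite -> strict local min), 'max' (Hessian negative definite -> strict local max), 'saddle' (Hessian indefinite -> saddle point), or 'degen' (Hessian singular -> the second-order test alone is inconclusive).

Compute the Hessian H = grad^2 f:
  H = [[-1, -3], [-3, -9]]
Verify stationarity: grad f(x*) = H x* + g = (0, 0).
Eigenvalues of H: -10, 0.
H has a zero eigenvalue (singular; negative semidefinite but not definite), so H is neither positive definite, negative definite, nor indefinite. The second-order test alone is inconclusive -> degen.
(Indeed, f is constant along the null direction of H through x*, so x* is not a strict local extremum.)

degen


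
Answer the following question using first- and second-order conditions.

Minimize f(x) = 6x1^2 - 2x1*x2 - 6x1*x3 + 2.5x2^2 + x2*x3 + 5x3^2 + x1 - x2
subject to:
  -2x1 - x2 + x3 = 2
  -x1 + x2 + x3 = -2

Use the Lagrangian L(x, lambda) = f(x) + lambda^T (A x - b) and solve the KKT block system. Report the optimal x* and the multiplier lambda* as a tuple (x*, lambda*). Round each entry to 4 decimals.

Form the Lagrangian:
  L(x, lambda) = (1/2) x^T Q x + c^T x + lambda^T (A x - b)
Stationarity (grad_x L = 0): Q x + c + A^T lambda = 0.
Primal feasibility: A x = b.

This gives the KKT block system:
  [ Q   A^T ] [ x     ]   [-c ]
  [ A    0  ] [ lambda ] = [ b ]

Solving the linear system:
  x*      = (-0.411, -1.7945, -0.6164)
  lambda* = (-2.137, 7.6301)
  f(x*)   = 10.4589

x* = (-0.411, -1.7945, -0.6164), lambda* = (-2.137, 7.6301)


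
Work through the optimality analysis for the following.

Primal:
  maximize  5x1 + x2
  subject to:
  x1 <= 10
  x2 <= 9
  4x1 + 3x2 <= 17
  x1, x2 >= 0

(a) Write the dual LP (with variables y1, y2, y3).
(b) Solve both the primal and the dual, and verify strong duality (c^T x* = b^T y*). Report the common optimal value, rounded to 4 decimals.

The standard primal-dual pair for 'max c^T x s.t. A x <= b, x >= 0' is:
  Dual:  min b^T y  s.t.  A^T y >= c,  y >= 0.

So the dual LP is:
  minimize  10y1 + 9y2 + 17y3
  subject to:
    y1 + 4y3 >= 5
    y2 + 3y3 >= 1
    y1, y2, y3 >= 0

Solving the primal: x* = (4.25, 0).
  primal value c^T x* = 21.25.
Solving the dual: y* = (0, 0, 1.25).
  dual value b^T y* = 21.25.
Strong duality: c^T x* = b^T y*. Confirmed.

21.25


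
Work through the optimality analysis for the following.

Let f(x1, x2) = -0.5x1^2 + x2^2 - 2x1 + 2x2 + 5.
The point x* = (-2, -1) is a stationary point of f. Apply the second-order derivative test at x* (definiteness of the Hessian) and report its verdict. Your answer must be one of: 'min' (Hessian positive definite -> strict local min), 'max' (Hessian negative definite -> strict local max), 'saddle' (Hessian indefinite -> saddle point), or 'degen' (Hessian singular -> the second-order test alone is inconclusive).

Compute the Hessian H = grad^2 f:
  H = [[-1, 0], [0, 2]]
Verify stationarity: grad f(x*) = H x* + g = (0, 0).
Eigenvalues of H: -1, 2.
Eigenvalues have mixed signs, so H is indefinite -> x* is a saddle point.

saddle


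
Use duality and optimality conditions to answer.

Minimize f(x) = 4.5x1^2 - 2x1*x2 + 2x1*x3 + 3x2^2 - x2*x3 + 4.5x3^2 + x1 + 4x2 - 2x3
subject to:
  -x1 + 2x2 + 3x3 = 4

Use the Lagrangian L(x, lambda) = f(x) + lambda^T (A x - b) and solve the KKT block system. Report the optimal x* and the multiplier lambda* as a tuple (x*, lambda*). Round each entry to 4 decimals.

Form the Lagrangian:
  L(x, lambda) = (1/2) x^T Q x + c^T x + lambda^T (A x - b)
Stationarity (grad_x L = 0): Q x + c + A^T lambda = 0.
Primal feasibility: A x = b.

This gives the KKT block system:
  [ Q   A^T ] [ x     ]   [-c ]
  [ A    0  ] [ lambda ] = [ b ]

Solving the linear system:
  x*      = (-0.5882, 0.0588, 1.098)
  lambda* = (-2.2157)
  f(x*)   = 3.1569

x* = (-0.5882, 0.0588, 1.098), lambda* = (-2.2157)


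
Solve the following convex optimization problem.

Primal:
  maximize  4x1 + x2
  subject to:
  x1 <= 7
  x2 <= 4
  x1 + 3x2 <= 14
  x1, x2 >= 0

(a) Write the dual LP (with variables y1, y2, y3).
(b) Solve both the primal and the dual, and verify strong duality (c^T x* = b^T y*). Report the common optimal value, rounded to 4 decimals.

The standard primal-dual pair for 'max c^T x s.t. A x <= b, x >= 0' is:
  Dual:  min b^T y  s.t.  A^T y >= c,  y >= 0.

So the dual LP is:
  minimize  7y1 + 4y2 + 14y3
  subject to:
    y1 + y3 >= 4
    y2 + 3y3 >= 1
    y1, y2, y3 >= 0

Solving the primal: x* = (7, 2.3333).
  primal value c^T x* = 30.3333.
Solving the dual: y* = (3.6667, 0, 0.3333).
  dual value b^T y* = 30.3333.
Strong duality: c^T x* = b^T y*. Confirmed.

30.3333


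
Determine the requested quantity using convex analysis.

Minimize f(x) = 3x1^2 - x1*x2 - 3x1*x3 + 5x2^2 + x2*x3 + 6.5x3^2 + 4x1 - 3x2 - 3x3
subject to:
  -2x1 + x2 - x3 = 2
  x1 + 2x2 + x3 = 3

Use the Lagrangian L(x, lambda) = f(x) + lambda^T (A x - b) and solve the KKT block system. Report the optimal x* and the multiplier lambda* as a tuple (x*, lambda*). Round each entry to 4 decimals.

Form the Lagrangian:
  L(x, lambda) = (1/2) x^T Q x + c^T x + lambda^T (A x - b)
Stationarity (grad_x L = 0): Q x + c + A^T lambda = 0.
Primal feasibility: A x = b.

This gives the KKT block system:
  [ Q   A^T ] [ x     ]   [-c ]
  [ A    0  ] [ lambda ] = [ b ]

Solving the linear system:
  x*      = (-0.3348, 1.5551, 0.2246)
  lambda* = (-2.7171, -5.1965)
  f(x*)   = 7.1728

x* = (-0.3348, 1.5551, 0.2246), lambda* = (-2.7171, -5.1965)


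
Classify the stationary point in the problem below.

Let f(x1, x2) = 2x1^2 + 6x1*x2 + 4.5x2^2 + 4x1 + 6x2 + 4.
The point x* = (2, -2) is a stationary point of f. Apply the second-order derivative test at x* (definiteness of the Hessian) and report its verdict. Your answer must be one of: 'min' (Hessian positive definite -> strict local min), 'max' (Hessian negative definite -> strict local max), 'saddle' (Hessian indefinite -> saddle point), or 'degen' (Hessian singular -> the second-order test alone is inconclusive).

Compute the Hessian H = grad^2 f:
  H = [[4, 6], [6, 9]]
Verify stationarity: grad f(x*) = H x* + g = (0, 0).
Eigenvalues of H: 0, 13.
H has a zero eigenvalue (singular; positive semidefinite but not definite), so H is neither positive definite, negative definite, nor indefinite. The second-order test alone is inconclusive -> degen.
(Indeed, f is constant along the null direction of H through x*, so x* is not a strict local extremum.)

degen


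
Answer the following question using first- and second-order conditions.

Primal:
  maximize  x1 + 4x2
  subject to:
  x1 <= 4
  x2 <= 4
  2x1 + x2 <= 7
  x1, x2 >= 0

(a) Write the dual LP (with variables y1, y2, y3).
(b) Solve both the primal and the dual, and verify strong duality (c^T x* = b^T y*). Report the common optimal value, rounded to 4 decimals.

The standard primal-dual pair for 'max c^T x s.t. A x <= b, x >= 0' is:
  Dual:  min b^T y  s.t.  A^T y >= c,  y >= 0.

So the dual LP is:
  minimize  4y1 + 4y2 + 7y3
  subject to:
    y1 + 2y3 >= 1
    y2 + y3 >= 4
    y1, y2, y3 >= 0

Solving the primal: x* = (1.5, 4).
  primal value c^T x* = 17.5.
Solving the dual: y* = (0, 3.5, 0.5).
  dual value b^T y* = 17.5.
Strong duality: c^T x* = b^T y*. Confirmed.

17.5


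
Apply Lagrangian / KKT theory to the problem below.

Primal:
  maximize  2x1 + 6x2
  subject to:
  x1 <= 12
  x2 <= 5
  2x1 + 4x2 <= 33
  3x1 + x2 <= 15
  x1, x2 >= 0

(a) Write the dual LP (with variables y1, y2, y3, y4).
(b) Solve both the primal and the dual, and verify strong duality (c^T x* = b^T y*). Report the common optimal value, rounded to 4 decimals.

The standard primal-dual pair for 'max c^T x s.t. A x <= b, x >= 0' is:
  Dual:  min b^T y  s.t.  A^T y >= c,  y >= 0.

So the dual LP is:
  minimize  12y1 + 5y2 + 33y3 + 15y4
  subject to:
    y1 + 2y3 + 3y4 >= 2
    y2 + 4y3 + y4 >= 6
    y1, y2, y3, y4 >= 0

Solving the primal: x* = (3.3333, 5).
  primal value c^T x* = 36.6667.
Solving the dual: y* = (0, 5.3333, 0, 0.6667).
  dual value b^T y* = 36.6667.
Strong duality: c^T x* = b^T y*. Confirmed.

36.6667


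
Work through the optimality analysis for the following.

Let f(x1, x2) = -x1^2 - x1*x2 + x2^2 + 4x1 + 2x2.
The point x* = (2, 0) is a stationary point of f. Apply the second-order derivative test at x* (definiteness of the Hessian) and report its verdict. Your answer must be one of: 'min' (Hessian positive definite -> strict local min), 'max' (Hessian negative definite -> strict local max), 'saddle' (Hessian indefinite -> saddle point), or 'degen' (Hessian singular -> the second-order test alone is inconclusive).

Compute the Hessian H = grad^2 f:
  H = [[-2, -1], [-1, 2]]
Verify stationarity: grad f(x*) = H x* + g = (0, 0).
Eigenvalues of H: -2.2361, 2.2361.
Eigenvalues have mixed signs, so H is indefinite -> x* is a saddle point.

saddle


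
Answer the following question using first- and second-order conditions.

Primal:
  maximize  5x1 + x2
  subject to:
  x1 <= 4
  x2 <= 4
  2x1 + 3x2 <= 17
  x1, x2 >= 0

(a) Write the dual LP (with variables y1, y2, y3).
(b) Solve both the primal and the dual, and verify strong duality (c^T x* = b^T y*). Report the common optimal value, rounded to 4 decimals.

The standard primal-dual pair for 'max c^T x s.t. A x <= b, x >= 0' is:
  Dual:  min b^T y  s.t.  A^T y >= c,  y >= 0.

So the dual LP is:
  minimize  4y1 + 4y2 + 17y3
  subject to:
    y1 + 2y3 >= 5
    y2 + 3y3 >= 1
    y1, y2, y3 >= 0

Solving the primal: x* = (4, 3).
  primal value c^T x* = 23.
Solving the dual: y* = (4.3333, 0, 0.3333).
  dual value b^T y* = 23.
Strong duality: c^T x* = b^T y*. Confirmed.

23


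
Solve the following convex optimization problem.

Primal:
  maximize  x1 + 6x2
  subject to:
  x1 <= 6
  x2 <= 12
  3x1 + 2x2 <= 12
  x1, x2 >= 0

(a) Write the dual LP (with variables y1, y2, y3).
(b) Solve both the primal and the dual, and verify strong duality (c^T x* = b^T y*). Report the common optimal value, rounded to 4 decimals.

The standard primal-dual pair for 'max c^T x s.t. A x <= b, x >= 0' is:
  Dual:  min b^T y  s.t.  A^T y >= c,  y >= 0.

So the dual LP is:
  minimize  6y1 + 12y2 + 12y3
  subject to:
    y1 + 3y3 >= 1
    y2 + 2y3 >= 6
    y1, y2, y3 >= 0

Solving the primal: x* = (0, 6).
  primal value c^T x* = 36.
Solving the dual: y* = (0, 0, 3).
  dual value b^T y* = 36.
Strong duality: c^T x* = b^T y*. Confirmed.

36


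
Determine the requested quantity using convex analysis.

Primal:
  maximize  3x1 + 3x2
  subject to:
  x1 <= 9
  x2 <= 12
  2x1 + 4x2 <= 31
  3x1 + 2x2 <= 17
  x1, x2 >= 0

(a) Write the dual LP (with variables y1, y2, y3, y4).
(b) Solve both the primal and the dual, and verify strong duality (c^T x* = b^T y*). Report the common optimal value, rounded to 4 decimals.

The standard primal-dual pair for 'max c^T x s.t. A x <= b, x >= 0' is:
  Dual:  min b^T y  s.t.  A^T y >= c,  y >= 0.

So the dual LP is:
  minimize  9y1 + 12y2 + 31y3 + 17y4
  subject to:
    y1 + 2y3 + 3y4 >= 3
    y2 + 4y3 + 2y4 >= 3
    y1, y2, y3, y4 >= 0

Solving the primal: x* = (0.75, 7.375).
  primal value c^T x* = 24.375.
Solving the dual: y* = (0, 0, 0.375, 0.75).
  dual value b^T y* = 24.375.
Strong duality: c^T x* = b^T y*. Confirmed.

24.375


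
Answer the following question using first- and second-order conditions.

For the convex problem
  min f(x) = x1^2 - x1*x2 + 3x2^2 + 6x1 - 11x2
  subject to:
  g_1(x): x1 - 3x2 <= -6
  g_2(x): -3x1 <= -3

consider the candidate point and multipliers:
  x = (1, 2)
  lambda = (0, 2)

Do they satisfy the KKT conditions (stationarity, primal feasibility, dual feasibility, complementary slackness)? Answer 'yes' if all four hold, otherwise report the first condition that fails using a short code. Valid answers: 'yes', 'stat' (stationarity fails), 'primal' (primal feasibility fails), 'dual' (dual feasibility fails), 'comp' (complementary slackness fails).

Gradient of f: grad f(x) = Q x + c = (6, 0)
Constraint values g_i(x) = a_i^T x - b_i:
  g_1((1, 2)) = 1
  g_2((1, 2)) = 0
Stationarity residual: grad f(x) + sum_i lambda_i a_i = (0, 0)
  -> stationarity OK
Primal feasibility (all g_i <= 0): FAILS
Dual feasibility (all lambda_i >= 0): OK
Complementary slackness (lambda_i * g_i(x) = 0 for all i): OK

Verdict: the first failing condition is primal_feasibility -> primal.

primal


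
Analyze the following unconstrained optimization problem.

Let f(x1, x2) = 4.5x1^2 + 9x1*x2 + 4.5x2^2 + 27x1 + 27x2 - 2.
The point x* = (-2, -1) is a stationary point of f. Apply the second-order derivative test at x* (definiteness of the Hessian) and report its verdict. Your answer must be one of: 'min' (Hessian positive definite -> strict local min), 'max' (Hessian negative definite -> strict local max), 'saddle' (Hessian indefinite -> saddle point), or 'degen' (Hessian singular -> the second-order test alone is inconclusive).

Compute the Hessian H = grad^2 f:
  H = [[9, 9], [9, 9]]
Verify stationarity: grad f(x*) = H x* + g = (0, 0).
Eigenvalues of H: 0, 18.
H has a zero eigenvalue (singular; positive semidefinite but not definite), so H is neither positive definite, negative definite, nor indefinite. The second-order test alone is inconclusive -> degen.
(Indeed, f is constant along the null direction of H through x*, so x* is not a strict local extremum.)

degen


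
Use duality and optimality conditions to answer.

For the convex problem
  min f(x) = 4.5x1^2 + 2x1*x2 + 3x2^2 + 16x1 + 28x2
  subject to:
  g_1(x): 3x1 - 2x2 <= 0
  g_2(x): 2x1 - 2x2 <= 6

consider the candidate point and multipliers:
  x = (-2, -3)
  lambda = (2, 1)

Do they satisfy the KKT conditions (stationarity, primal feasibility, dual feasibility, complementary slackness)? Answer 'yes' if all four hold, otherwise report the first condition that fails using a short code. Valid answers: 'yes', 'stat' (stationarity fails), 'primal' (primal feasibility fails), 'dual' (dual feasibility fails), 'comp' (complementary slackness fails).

Gradient of f: grad f(x) = Q x + c = (-8, 6)
Constraint values g_i(x) = a_i^T x - b_i:
  g_1((-2, -3)) = 0
  g_2((-2, -3)) = -4
Stationarity residual: grad f(x) + sum_i lambda_i a_i = (0, 0)
  -> stationarity OK
Primal feasibility (all g_i <= 0): OK
Dual feasibility (all lambda_i >= 0): OK
Complementary slackness (lambda_i * g_i(x) = 0 for all i): FAILS

Verdict: the first failing condition is complementary_slackness -> comp.

comp


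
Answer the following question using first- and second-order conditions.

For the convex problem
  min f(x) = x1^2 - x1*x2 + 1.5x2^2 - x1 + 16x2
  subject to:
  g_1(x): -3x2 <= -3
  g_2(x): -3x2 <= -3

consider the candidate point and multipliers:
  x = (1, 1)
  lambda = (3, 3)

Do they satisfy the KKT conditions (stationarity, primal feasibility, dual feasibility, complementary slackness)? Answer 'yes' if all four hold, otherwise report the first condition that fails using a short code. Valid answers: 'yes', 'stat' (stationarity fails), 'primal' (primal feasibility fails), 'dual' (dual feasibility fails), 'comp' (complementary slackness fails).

Gradient of f: grad f(x) = Q x + c = (0, 18)
Constraint values g_i(x) = a_i^T x - b_i:
  g_1((1, 1)) = 0
  g_2((1, 1)) = 0
Stationarity residual: grad f(x) + sum_i lambda_i a_i = (0, 0)
  -> stationarity OK
Primal feasibility (all g_i <= 0): OK
Dual feasibility (all lambda_i >= 0): OK
Complementary slackness (lambda_i * g_i(x) = 0 for all i): OK

Verdict: yes, KKT holds.

yes


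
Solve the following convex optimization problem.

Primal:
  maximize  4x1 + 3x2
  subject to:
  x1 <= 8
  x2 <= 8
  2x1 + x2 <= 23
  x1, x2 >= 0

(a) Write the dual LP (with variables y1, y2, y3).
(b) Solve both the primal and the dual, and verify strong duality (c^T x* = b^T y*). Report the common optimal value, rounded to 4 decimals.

The standard primal-dual pair for 'max c^T x s.t. A x <= b, x >= 0' is:
  Dual:  min b^T y  s.t.  A^T y >= c,  y >= 0.

So the dual LP is:
  minimize  8y1 + 8y2 + 23y3
  subject to:
    y1 + 2y3 >= 4
    y2 + y3 >= 3
    y1, y2, y3 >= 0

Solving the primal: x* = (7.5, 8).
  primal value c^T x* = 54.
Solving the dual: y* = (0, 1, 2).
  dual value b^T y* = 54.
Strong duality: c^T x* = b^T y*. Confirmed.

54


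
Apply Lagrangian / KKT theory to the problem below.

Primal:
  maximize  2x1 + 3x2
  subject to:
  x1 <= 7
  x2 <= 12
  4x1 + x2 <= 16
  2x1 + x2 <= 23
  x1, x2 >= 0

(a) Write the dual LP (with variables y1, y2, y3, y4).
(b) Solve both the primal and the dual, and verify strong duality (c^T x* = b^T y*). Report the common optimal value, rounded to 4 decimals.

The standard primal-dual pair for 'max c^T x s.t. A x <= b, x >= 0' is:
  Dual:  min b^T y  s.t.  A^T y >= c,  y >= 0.

So the dual LP is:
  minimize  7y1 + 12y2 + 16y3 + 23y4
  subject to:
    y1 + 4y3 + 2y4 >= 2
    y2 + y3 + y4 >= 3
    y1, y2, y3, y4 >= 0

Solving the primal: x* = (1, 12).
  primal value c^T x* = 38.
Solving the dual: y* = (0, 2.5, 0.5, 0).
  dual value b^T y* = 38.
Strong duality: c^T x* = b^T y*. Confirmed.

38


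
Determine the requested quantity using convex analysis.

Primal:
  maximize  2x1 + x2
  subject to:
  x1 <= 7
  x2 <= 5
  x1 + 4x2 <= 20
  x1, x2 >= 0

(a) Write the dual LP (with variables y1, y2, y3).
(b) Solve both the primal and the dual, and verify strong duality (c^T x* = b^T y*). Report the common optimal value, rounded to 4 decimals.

The standard primal-dual pair for 'max c^T x s.t. A x <= b, x >= 0' is:
  Dual:  min b^T y  s.t.  A^T y >= c,  y >= 0.

So the dual LP is:
  minimize  7y1 + 5y2 + 20y3
  subject to:
    y1 + y3 >= 2
    y2 + 4y3 >= 1
    y1, y2, y3 >= 0

Solving the primal: x* = (7, 3.25).
  primal value c^T x* = 17.25.
Solving the dual: y* = (1.75, 0, 0.25).
  dual value b^T y* = 17.25.
Strong duality: c^T x* = b^T y*. Confirmed.

17.25


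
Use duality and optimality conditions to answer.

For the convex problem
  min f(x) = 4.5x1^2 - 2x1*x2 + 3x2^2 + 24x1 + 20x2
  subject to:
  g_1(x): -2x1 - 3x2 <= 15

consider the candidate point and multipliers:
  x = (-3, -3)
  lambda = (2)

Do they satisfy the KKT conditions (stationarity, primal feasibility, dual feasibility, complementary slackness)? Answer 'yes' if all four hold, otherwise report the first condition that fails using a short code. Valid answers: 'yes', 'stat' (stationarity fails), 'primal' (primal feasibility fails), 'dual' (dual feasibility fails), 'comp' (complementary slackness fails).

Gradient of f: grad f(x) = Q x + c = (3, 8)
Constraint values g_i(x) = a_i^T x - b_i:
  g_1((-3, -3)) = 0
Stationarity residual: grad f(x) + sum_i lambda_i a_i = (-1, 2)
  -> stationarity FAILS
Primal feasibility (all g_i <= 0): OK
Dual feasibility (all lambda_i >= 0): OK
Complementary slackness (lambda_i * g_i(x) = 0 for all i): OK

Verdict: the first failing condition is stationarity -> stat.

stat


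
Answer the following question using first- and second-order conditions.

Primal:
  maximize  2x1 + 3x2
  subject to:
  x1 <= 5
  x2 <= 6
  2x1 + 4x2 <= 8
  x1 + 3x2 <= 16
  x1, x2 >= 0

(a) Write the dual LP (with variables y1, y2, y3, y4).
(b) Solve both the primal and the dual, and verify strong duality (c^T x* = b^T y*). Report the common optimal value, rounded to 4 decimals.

The standard primal-dual pair for 'max c^T x s.t. A x <= b, x >= 0' is:
  Dual:  min b^T y  s.t.  A^T y >= c,  y >= 0.

So the dual LP is:
  minimize  5y1 + 6y2 + 8y3 + 16y4
  subject to:
    y1 + 2y3 + y4 >= 2
    y2 + 4y3 + 3y4 >= 3
    y1, y2, y3, y4 >= 0

Solving the primal: x* = (4, 0).
  primal value c^T x* = 8.
Solving the dual: y* = (0, 0, 1, 0).
  dual value b^T y* = 8.
Strong duality: c^T x* = b^T y*. Confirmed.

8


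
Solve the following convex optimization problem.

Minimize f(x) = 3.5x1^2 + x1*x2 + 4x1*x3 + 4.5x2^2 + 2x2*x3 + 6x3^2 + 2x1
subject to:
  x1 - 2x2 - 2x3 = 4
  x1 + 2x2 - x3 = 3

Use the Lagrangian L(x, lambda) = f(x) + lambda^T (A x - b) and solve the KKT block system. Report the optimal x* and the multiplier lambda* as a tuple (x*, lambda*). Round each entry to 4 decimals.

Form the Lagrangian:
  L(x, lambda) = (1/2) x^T Q x + c^T x + lambda^T (A x - b)
Stationarity (grad_x L = 0): Q x + c + A^T lambda = 0.
Primal feasibility: A x = b.

This gives the KKT block system:
  [ Q   A^T ] [ x     ]   [-c ]
  [ A    0  ] [ lambda ] = [ b ]

Solving the linear system:
  x*      = (1.4554, 0.0908, -1.363)
  lambda* = (-3.5267, -3.2998)
  f(x*)   = 13.4587

x* = (1.4554, 0.0908, -1.363), lambda* = (-3.5267, -3.2998)


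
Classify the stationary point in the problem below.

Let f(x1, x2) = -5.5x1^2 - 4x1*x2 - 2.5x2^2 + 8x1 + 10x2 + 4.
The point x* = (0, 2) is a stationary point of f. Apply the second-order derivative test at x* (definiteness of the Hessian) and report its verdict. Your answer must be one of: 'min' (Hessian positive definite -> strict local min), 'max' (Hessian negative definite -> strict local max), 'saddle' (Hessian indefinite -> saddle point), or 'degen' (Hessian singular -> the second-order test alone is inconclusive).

Compute the Hessian H = grad^2 f:
  H = [[-11, -4], [-4, -5]]
Verify stationarity: grad f(x*) = H x* + g = (0, 0).
Eigenvalues of H: -13, -3.
Both eigenvalues < 0, so H is negative definite -> x* is a strict local max.

max


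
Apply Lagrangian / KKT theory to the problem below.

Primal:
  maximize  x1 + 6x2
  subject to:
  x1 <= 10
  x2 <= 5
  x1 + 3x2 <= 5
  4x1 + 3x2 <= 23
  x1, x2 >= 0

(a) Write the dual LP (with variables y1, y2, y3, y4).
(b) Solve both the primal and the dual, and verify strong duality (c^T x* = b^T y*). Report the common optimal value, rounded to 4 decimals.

The standard primal-dual pair for 'max c^T x s.t. A x <= b, x >= 0' is:
  Dual:  min b^T y  s.t.  A^T y >= c,  y >= 0.

So the dual LP is:
  minimize  10y1 + 5y2 + 5y3 + 23y4
  subject to:
    y1 + y3 + 4y4 >= 1
    y2 + 3y3 + 3y4 >= 6
    y1, y2, y3, y4 >= 0

Solving the primal: x* = (0, 1.6667).
  primal value c^T x* = 10.
Solving the dual: y* = (0, 0, 2, 0).
  dual value b^T y* = 10.
Strong duality: c^T x* = b^T y*. Confirmed.

10


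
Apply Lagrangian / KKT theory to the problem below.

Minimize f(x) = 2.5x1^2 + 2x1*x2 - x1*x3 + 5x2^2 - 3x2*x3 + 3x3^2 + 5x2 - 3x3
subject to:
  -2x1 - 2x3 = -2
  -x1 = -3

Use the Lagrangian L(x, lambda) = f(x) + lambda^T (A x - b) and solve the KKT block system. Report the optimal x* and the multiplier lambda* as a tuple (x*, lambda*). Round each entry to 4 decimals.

Form the Lagrangian:
  L(x, lambda) = (1/2) x^T Q x + c^T x + lambda^T (A x - b)
Stationarity (grad_x L = 0): Q x + c + A^T lambda = 0.
Primal feasibility: A x = b.

This gives the KKT block system:
  [ Q   A^T ] [ x     ]   [-c ]
  [ A    0  ] [ lambda ] = [ b ]

Solving the linear system:
  x*      = (3, -1.7, -2)
  lambda* = (-6.45, 26.5)
  f(x*)   = 32.05

x* = (3, -1.7, -2), lambda* = (-6.45, 26.5)


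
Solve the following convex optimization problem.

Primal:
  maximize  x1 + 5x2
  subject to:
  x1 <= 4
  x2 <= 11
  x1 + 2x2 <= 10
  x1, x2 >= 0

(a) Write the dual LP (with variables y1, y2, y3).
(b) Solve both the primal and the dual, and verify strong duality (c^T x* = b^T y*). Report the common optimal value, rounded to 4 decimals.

The standard primal-dual pair for 'max c^T x s.t. A x <= b, x >= 0' is:
  Dual:  min b^T y  s.t.  A^T y >= c,  y >= 0.

So the dual LP is:
  minimize  4y1 + 11y2 + 10y3
  subject to:
    y1 + y3 >= 1
    y2 + 2y3 >= 5
    y1, y2, y3 >= 0

Solving the primal: x* = (0, 5).
  primal value c^T x* = 25.
Solving the dual: y* = (0, 0, 2.5).
  dual value b^T y* = 25.
Strong duality: c^T x* = b^T y*. Confirmed.

25


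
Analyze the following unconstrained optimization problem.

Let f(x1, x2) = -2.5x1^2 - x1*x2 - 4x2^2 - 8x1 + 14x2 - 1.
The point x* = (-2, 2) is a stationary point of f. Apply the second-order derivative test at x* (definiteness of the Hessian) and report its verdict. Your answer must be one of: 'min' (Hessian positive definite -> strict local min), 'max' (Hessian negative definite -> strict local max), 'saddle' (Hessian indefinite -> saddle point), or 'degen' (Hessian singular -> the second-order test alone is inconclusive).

Compute the Hessian H = grad^2 f:
  H = [[-5, -1], [-1, -8]]
Verify stationarity: grad f(x*) = H x* + g = (0, 0).
Eigenvalues of H: -8.3028, -4.6972.
Both eigenvalues < 0, so H is negative definite -> x* is a strict local max.

max


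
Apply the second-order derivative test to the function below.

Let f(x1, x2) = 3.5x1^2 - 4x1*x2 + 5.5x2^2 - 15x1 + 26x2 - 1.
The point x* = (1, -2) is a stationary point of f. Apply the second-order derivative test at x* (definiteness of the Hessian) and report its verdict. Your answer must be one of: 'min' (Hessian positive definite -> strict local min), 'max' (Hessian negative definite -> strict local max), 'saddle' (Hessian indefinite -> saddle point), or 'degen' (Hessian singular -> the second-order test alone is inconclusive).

Compute the Hessian H = grad^2 f:
  H = [[7, -4], [-4, 11]]
Verify stationarity: grad f(x*) = H x* + g = (0, 0).
Eigenvalues of H: 4.5279, 13.4721.
Both eigenvalues > 0, so H is positive definite -> x* is a strict local min.

min


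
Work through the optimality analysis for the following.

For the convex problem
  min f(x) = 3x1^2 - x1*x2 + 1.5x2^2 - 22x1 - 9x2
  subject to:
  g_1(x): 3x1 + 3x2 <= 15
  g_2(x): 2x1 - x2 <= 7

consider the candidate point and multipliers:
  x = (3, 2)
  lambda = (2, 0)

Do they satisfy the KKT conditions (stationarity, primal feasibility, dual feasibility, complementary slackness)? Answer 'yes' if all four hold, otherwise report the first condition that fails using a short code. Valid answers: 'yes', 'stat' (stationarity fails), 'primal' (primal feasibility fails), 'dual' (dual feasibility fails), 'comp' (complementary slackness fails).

Gradient of f: grad f(x) = Q x + c = (-6, -6)
Constraint values g_i(x) = a_i^T x - b_i:
  g_1((3, 2)) = 0
  g_2((3, 2)) = -3
Stationarity residual: grad f(x) + sum_i lambda_i a_i = (0, 0)
  -> stationarity OK
Primal feasibility (all g_i <= 0): OK
Dual feasibility (all lambda_i >= 0): OK
Complementary slackness (lambda_i * g_i(x) = 0 for all i): OK

Verdict: yes, KKT holds.

yes


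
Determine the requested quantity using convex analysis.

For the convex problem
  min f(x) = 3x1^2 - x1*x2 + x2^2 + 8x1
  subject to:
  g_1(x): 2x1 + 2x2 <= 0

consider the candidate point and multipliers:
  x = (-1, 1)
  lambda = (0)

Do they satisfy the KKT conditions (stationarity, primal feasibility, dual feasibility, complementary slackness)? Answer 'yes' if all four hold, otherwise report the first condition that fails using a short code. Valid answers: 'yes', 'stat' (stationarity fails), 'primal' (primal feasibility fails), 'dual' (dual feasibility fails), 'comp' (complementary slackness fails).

Gradient of f: grad f(x) = Q x + c = (1, 3)
Constraint values g_i(x) = a_i^T x - b_i:
  g_1((-1, 1)) = 0
Stationarity residual: grad f(x) + sum_i lambda_i a_i = (1, 3)
  -> stationarity FAILS
Primal feasibility (all g_i <= 0): OK
Dual feasibility (all lambda_i >= 0): OK
Complementary slackness (lambda_i * g_i(x) = 0 for all i): OK

Verdict: the first failing condition is stationarity -> stat.

stat


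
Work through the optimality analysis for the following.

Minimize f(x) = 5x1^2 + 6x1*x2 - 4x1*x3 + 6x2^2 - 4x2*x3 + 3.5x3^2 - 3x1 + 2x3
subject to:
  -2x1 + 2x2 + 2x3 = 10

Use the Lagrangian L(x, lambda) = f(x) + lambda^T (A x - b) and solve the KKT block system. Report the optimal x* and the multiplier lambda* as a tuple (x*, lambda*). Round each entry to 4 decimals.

Form the Lagrangian:
  L(x, lambda) = (1/2) x^T Q x + c^T x + lambda^T (A x - b)
Stationarity (grad_x L = 0): Q x + c + A^T lambda = 0.
Primal feasibility: A x = b.

This gives the KKT block system:
  [ Q   A^T ] [ x     ]   [-c ]
  [ A    0  ] [ lambda ] = [ b ]

Solving the linear system:
  x*      = (-1.3264, 2.062, 1.6116)
  lambda* = (-5.1694)
  f(x*)   = 29.4483

x* = (-1.3264, 2.062, 1.6116), lambda* = (-5.1694)
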